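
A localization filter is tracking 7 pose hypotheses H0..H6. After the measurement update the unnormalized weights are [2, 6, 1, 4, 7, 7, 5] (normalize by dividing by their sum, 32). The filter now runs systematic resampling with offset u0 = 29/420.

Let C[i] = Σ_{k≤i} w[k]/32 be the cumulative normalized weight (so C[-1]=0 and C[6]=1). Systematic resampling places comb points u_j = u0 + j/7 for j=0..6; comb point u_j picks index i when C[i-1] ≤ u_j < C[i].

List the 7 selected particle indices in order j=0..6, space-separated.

C = [1/16, 1/4, 9/32, 13/32, 5/8, 27/32, 1]
j=0: u_0=29/420 ∈ [1/16, 1/4) → index 1
j=1: u_1=89/420 ∈ [1/16, 1/4) → index 1
j=2: u_2=149/420 ∈ [9/32, 13/32) → index 3
j=3: u_3=209/420 ∈ [13/32, 5/8) → index 4
j=4: u_4=269/420 ∈ [5/8, 27/32) → index 5
j=5: u_5=47/60 ∈ [5/8, 27/32) → index 5
j=6: u_6=389/420 ∈ [27/32, 1) → index 6

1 1 3 4 5 5 6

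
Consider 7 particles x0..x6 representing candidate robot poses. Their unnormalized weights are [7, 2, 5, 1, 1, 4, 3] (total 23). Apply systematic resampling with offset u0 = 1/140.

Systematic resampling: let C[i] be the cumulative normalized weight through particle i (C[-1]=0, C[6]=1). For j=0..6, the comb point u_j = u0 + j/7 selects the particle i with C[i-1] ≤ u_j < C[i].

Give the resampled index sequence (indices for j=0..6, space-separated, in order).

C = [7/23, 9/23, 14/23, 15/23, 16/23, 20/23, 1]
j=0: u_0=1/140 ∈ [0, 7/23) → index 0
j=1: u_1=3/20 ∈ [0, 7/23) → index 0
j=2: u_2=41/140 ∈ [0, 7/23) → index 0
j=3: u_3=61/140 ∈ [9/23, 14/23) → index 2
j=4: u_4=81/140 ∈ [9/23, 14/23) → index 2
j=5: u_5=101/140 ∈ [16/23, 20/23) → index 5
j=6: u_6=121/140 ∈ [16/23, 20/23) → index 5

0 0 0 2 2 5 5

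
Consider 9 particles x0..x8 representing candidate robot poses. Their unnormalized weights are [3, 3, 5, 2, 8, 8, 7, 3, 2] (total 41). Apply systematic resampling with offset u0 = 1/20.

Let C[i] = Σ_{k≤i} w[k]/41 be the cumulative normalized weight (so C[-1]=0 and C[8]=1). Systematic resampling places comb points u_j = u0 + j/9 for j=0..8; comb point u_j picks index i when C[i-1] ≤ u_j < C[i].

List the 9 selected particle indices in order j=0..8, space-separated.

0 2 3 4 4 5 6 6 7

C = [3/41, 6/41, 11/41, 13/41, 21/41, 29/41, 36/41, 39/41, 1]
j=0: u_0=1/20 ∈ [0, 3/41) → index 0
j=1: u_1=29/180 ∈ [6/41, 11/41) → index 2
j=2: u_2=49/180 ∈ [11/41, 13/41) → index 3
j=3: u_3=23/60 ∈ [13/41, 21/41) → index 4
j=4: u_4=89/180 ∈ [13/41, 21/41) → index 4
j=5: u_5=109/180 ∈ [21/41, 29/41) → index 5
j=6: u_6=43/60 ∈ [29/41, 36/41) → index 6
j=7: u_7=149/180 ∈ [29/41, 36/41) → index 6
j=8: u_8=169/180 ∈ [36/41, 39/41) → index 7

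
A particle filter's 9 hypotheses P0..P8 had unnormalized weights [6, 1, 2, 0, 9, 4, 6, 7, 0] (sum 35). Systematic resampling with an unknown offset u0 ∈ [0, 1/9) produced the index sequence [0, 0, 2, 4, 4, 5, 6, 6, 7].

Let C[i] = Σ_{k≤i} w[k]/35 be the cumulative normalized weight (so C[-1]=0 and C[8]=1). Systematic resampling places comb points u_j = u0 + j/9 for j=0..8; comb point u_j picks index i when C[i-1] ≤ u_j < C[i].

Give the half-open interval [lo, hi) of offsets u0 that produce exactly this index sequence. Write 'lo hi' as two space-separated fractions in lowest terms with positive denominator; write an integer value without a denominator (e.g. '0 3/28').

C = [6/35, 1/5, 9/35, 9/35, 18/35, 22/35, 4/5, 1, 1]
j=0 picked index 0: u0 ∈ [0, 6/35)
j=1 picked index 0: u0 ∈ [-1/9, 19/315)
j=2 picked index 2: u0 ∈ [-1/45, 11/315)
j=3 picked index 4: u0 ∈ [-8/105, 19/105)
j=4 picked index 4: u0 ∈ [-59/315, 22/315)
j=5 picked index 5: u0 ∈ [-13/315, 23/315)
j=6 picked index 6: u0 ∈ [-4/105, 2/15)
j=7 picked index 6: u0 ∈ [-47/315, 1/45)
j=8 picked index 7: u0 ∈ [-4/45, 1/9)
intersection: [0, 1/45)

0 1/45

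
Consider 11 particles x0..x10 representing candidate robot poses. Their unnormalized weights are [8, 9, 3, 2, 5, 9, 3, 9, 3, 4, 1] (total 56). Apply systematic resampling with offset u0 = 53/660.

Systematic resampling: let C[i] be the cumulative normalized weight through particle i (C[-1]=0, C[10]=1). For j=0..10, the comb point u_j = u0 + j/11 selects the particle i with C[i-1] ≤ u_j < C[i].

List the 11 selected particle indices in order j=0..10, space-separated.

C = [1/7, 17/56, 5/14, 11/28, 27/56, 9/14, 39/56, 6/7, 51/56, 55/56, 1]
j=0: u_0=53/660 ∈ [0, 1/7) → index 0
j=1: u_1=113/660 ∈ [1/7, 17/56) → index 1
j=2: u_2=173/660 ∈ [1/7, 17/56) → index 1
j=3: u_3=233/660 ∈ [17/56, 5/14) → index 2
j=4: u_4=293/660 ∈ [11/28, 27/56) → index 4
j=5: u_5=353/660 ∈ [27/56, 9/14) → index 5
j=6: u_6=413/660 ∈ [27/56, 9/14) → index 5
j=7: u_7=43/60 ∈ [39/56, 6/7) → index 7
j=8: u_8=533/660 ∈ [39/56, 6/7) → index 7
j=9: u_9=593/660 ∈ [6/7, 51/56) → index 8
j=10: u_10=653/660 ∈ [55/56, 1) → index 10

0 1 1 2 4 5 5 7 7 8 10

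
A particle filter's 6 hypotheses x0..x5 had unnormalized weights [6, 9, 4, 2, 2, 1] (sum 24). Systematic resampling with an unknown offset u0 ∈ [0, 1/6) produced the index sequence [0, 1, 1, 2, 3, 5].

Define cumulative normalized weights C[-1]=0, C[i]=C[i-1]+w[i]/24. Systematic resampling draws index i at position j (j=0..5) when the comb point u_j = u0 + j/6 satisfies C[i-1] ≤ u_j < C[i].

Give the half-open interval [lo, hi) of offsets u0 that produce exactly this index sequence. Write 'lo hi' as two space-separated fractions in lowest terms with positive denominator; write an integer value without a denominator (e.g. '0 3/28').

C = [1/4, 5/8, 19/24, 7/8, 23/24, 1]
j=0 picked index 0: u0 ∈ [0, 1/4)
j=1 picked index 1: u0 ∈ [1/12, 11/24)
j=2 picked index 1: u0 ∈ [-1/12, 7/24)
j=3 picked index 2: u0 ∈ [1/8, 7/24)
j=4 picked index 3: u0 ∈ [1/8, 5/24)
j=5 picked index 5: u0 ∈ [1/8, 1/6)
intersection: [1/8, 1/6)

1/8 1/6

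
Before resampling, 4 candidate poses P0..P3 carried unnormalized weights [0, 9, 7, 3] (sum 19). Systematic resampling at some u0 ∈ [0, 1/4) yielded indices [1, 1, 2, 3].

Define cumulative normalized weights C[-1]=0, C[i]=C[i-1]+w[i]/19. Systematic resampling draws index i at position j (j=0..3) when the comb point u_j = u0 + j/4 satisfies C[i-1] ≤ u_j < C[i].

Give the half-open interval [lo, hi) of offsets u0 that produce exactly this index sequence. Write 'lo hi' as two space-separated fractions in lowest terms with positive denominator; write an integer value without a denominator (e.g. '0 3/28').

C = [0, 9/19, 16/19, 1]
j=0 picked index 1: u0 ∈ [0, 9/19)
j=1 picked index 1: u0 ∈ [-1/4, 17/76)
j=2 picked index 2: u0 ∈ [-1/38, 13/38)
j=3 picked index 3: u0 ∈ [7/76, 1/4)
intersection: [7/76, 17/76)

7/76 17/76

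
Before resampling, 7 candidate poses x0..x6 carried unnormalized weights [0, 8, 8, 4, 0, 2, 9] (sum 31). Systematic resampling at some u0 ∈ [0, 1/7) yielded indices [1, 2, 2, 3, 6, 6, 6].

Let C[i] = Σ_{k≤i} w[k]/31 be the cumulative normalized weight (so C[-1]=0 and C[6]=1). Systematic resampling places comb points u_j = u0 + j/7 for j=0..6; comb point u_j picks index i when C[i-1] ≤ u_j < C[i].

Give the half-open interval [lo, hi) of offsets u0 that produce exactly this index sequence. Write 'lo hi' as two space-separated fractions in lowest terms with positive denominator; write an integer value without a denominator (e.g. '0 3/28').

C = [0, 8/31, 16/31, 20/31, 20/31, 22/31, 1]
j=0 picked index 1: u0 ∈ [0, 8/31)
j=1 picked index 2: u0 ∈ [25/217, 81/217)
j=2 picked index 2: u0 ∈ [-6/217, 50/217)
j=3 picked index 3: u0 ∈ [19/217, 47/217)
j=4 picked index 6: u0 ∈ [30/217, 3/7)
j=5 picked index 6: u0 ∈ [-1/217, 2/7)
j=6 picked index 6: u0 ∈ [-32/217, 1/7)
intersection: [30/217, 1/7)

30/217 1/7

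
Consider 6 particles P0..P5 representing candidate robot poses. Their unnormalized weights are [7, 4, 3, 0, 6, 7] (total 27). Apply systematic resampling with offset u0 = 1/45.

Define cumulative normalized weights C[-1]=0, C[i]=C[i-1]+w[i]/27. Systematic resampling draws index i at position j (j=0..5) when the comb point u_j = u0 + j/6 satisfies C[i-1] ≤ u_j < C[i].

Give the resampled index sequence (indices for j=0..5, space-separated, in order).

C = [7/27, 11/27, 14/27, 14/27, 20/27, 1]
j=0: u_0=1/45 ∈ [0, 7/27) → index 0
j=1: u_1=17/90 ∈ [0, 7/27) → index 0
j=2: u_2=16/45 ∈ [7/27, 11/27) → index 1
j=3: u_3=47/90 ∈ [14/27, 20/27) → index 4
j=4: u_4=31/45 ∈ [14/27, 20/27) → index 4
j=5: u_5=77/90 ∈ [20/27, 1) → index 5

0 0 1 4 4 5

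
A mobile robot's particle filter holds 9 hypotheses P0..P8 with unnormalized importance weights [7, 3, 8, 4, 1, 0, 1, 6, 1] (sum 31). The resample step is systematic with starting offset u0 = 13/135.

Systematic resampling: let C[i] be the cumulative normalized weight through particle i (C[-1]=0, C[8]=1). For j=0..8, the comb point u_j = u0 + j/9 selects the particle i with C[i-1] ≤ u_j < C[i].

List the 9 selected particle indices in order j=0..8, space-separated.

0 0 1 2 2 3 6 7 8

C = [7/31, 10/31, 18/31, 22/31, 23/31, 23/31, 24/31, 30/31, 1]
j=0: u_0=13/135 ∈ [0, 7/31) → index 0
j=1: u_1=28/135 ∈ [0, 7/31) → index 0
j=2: u_2=43/135 ∈ [7/31, 10/31) → index 1
j=3: u_3=58/135 ∈ [10/31, 18/31) → index 2
j=4: u_4=73/135 ∈ [10/31, 18/31) → index 2
j=5: u_5=88/135 ∈ [18/31, 22/31) → index 3
j=6: u_6=103/135 ∈ [23/31, 24/31) → index 6
j=7: u_7=118/135 ∈ [24/31, 30/31) → index 7
j=8: u_8=133/135 ∈ [30/31, 1) → index 8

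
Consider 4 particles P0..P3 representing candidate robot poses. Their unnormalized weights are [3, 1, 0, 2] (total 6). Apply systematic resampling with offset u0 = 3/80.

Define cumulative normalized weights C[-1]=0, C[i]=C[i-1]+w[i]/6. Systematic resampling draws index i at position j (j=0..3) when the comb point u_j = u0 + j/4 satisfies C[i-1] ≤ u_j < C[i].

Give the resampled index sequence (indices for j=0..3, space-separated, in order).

C = [1/2, 2/3, 2/3, 1]
j=0: u_0=3/80 ∈ [0, 1/2) → index 0
j=1: u_1=23/80 ∈ [0, 1/2) → index 0
j=2: u_2=43/80 ∈ [1/2, 2/3) → index 1
j=3: u_3=63/80 ∈ [2/3, 1) → index 3

0 0 1 3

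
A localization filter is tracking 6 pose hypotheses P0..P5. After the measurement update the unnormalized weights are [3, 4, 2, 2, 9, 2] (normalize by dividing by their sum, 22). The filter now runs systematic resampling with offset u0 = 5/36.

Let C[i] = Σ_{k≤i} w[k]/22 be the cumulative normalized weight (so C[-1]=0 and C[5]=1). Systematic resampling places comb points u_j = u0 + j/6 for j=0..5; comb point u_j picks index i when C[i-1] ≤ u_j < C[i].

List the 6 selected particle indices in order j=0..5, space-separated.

C = [3/22, 7/22, 9/22, 1/2, 10/11, 1]
j=0: u_0=5/36 ∈ [3/22, 7/22) → index 1
j=1: u_1=11/36 ∈ [3/22, 7/22) → index 1
j=2: u_2=17/36 ∈ [9/22, 1/2) → index 3
j=3: u_3=23/36 ∈ [1/2, 10/11) → index 4
j=4: u_4=29/36 ∈ [1/2, 10/11) → index 4
j=5: u_5=35/36 ∈ [10/11, 1) → index 5

1 1 3 4 4 5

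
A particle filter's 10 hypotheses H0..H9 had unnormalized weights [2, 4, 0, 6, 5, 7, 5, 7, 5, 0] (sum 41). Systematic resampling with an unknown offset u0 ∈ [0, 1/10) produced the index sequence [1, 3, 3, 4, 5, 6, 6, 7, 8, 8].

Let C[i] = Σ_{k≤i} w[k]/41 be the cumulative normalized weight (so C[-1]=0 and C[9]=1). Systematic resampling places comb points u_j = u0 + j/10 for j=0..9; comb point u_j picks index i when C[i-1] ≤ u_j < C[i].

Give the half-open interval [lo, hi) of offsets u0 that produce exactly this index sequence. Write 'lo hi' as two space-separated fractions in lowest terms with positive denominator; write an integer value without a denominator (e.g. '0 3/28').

7/82 19/205

C = [2/41, 6/41, 6/41, 12/41, 17/41, 24/41, 29/41, 36/41, 1, 1]
j=0 picked index 1: u0 ∈ [2/41, 6/41)
j=1 picked index 3: u0 ∈ [19/410, 79/410)
j=2 picked index 3: u0 ∈ [-11/205, 19/205)
j=3 picked index 4: u0 ∈ [-3/410, 47/410)
j=4 picked index 5: u0 ∈ [3/205, 38/205)
j=5 picked index 6: u0 ∈ [7/82, 17/82)
j=6 picked index 6: u0 ∈ [-3/205, 22/205)
j=7 picked index 7: u0 ∈ [3/410, 73/410)
j=8 picked index 8: u0 ∈ [16/205, 1/5)
j=9 picked index 8: u0 ∈ [-9/410, 1/10)
intersection: [7/82, 19/205)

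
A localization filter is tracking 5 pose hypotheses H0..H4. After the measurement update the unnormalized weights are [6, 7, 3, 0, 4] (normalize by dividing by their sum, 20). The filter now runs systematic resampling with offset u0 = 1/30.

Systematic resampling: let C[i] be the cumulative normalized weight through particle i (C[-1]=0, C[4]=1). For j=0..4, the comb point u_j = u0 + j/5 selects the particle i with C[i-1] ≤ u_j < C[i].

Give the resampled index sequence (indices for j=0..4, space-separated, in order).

C = [3/10, 13/20, 4/5, 4/5, 1]
j=0: u_0=1/30 ∈ [0, 3/10) → index 0
j=1: u_1=7/30 ∈ [0, 3/10) → index 0
j=2: u_2=13/30 ∈ [3/10, 13/20) → index 1
j=3: u_3=19/30 ∈ [3/10, 13/20) → index 1
j=4: u_4=5/6 ∈ [4/5, 1) → index 4

0 0 1 1 4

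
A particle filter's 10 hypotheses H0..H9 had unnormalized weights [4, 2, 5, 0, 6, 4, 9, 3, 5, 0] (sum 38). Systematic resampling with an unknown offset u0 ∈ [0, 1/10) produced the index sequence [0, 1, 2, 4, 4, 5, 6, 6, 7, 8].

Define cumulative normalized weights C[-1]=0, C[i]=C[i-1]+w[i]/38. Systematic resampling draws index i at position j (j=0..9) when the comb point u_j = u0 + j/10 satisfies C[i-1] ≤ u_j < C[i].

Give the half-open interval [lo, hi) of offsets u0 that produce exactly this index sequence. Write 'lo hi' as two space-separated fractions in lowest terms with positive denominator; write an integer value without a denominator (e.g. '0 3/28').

C = [2/19, 3/19, 11/38, 11/38, 17/38, 21/38, 15/19, 33/38, 1, 1]
j=0 picked index 0: u0 ∈ [0, 2/19)
j=1 picked index 1: u0 ∈ [1/190, 11/190)
j=2 picked index 2: u0 ∈ [-4/95, 17/190)
j=3 picked index 4: u0 ∈ [-1/95, 14/95)
j=4 picked index 4: u0 ∈ [-21/190, 9/190)
j=5 picked index 5: u0 ∈ [-1/19, 1/19)
j=6 picked index 6: u0 ∈ [-9/190, 18/95)
j=7 picked index 6: u0 ∈ [-14/95, 17/190)
j=8 picked index 7: u0 ∈ [-1/95, 13/190)
j=9 picked index 8: u0 ∈ [-3/95, 1/10)
intersection: [1/190, 9/190)

1/190 9/190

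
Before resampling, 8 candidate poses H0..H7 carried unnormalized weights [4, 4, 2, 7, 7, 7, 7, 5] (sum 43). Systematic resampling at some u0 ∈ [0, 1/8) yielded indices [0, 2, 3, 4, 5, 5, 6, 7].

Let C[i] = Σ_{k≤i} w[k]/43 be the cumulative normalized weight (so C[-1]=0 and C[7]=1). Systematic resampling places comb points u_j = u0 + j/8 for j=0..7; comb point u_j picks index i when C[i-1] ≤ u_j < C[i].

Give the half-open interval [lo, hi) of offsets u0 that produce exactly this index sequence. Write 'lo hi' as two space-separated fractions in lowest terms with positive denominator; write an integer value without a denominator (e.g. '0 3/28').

21/344 4/43

C = [4/43, 8/43, 10/43, 17/43, 24/43, 31/43, 38/43, 1]
j=0 picked index 0: u0 ∈ [0, 4/43)
j=1 picked index 2: u0 ∈ [21/344, 37/344)
j=2 picked index 3: u0 ∈ [-3/172, 25/172)
j=3 picked index 4: u0 ∈ [7/344, 63/344)
j=4 picked index 5: u0 ∈ [5/86, 19/86)
j=5 picked index 5: u0 ∈ [-23/344, 33/344)
j=6 picked index 6: u0 ∈ [-5/172, 23/172)
j=7 picked index 7: u0 ∈ [3/344, 1/8)
intersection: [21/344, 4/43)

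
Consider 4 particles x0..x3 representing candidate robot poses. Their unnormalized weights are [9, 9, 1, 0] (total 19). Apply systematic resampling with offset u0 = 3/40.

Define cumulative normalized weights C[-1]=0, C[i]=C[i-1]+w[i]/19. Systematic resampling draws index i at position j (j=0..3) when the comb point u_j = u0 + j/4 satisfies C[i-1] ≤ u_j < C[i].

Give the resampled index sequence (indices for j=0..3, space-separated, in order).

C = [9/19, 18/19, 1, 1]
j=0: u_0=3/40 ∈ [0, 9/19) → index 0
j=1: u_1=13/40 ∈ [0, 9/19) → index 0
j=2: u_2=23/40 ∈ [9/19, 18/19) → index 1
j=3: u_3=33/40 ∈ [9/19, 18/19) → index 1

0 0 1 1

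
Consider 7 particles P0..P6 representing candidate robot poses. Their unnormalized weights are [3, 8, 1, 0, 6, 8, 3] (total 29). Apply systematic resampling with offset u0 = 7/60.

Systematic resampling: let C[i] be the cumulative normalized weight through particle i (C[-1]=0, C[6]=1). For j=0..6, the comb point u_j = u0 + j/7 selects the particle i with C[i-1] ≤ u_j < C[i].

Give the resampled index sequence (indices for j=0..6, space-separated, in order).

C = [3/29, 11/29, 12/29, 12/29, 18/29, 26/29, 1]
j=0: u_0=7/60 ∈ [3/29, 11/29) → index 1
j=1: u_1=109/420 ∈ [3/29, 11/29) → index 1
j=2: u_2=169/420 ∈ [11/29, 12/29) → index 2
j=3: u_3=229/420 ∈ [12/29, 18/29) → index 4
j=4: u_4=289/420 ∈ [18/29, 26/29) → index 5
j=5: u_5=349/420 ∈ [18/29, 26/29) → index 5
j=6: u_6=409/420 ∈ [26/29, 1) → index 6

1 1 2 4 5 5 6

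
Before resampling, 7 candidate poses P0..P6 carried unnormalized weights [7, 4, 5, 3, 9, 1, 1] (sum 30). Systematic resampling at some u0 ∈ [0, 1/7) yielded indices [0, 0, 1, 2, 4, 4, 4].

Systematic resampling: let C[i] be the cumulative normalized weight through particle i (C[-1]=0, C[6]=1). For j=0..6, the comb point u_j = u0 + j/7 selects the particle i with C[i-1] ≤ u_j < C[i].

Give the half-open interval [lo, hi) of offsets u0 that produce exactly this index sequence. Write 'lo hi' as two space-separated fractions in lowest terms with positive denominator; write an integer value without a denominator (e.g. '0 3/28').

13/210 8/105

C = [7/30, 11/30, 8/15, 19/30, 14/15, 29/30, 1]
j=0 picked index 0: u0 ∈ [0, 7/30)
j=1 picked index 0: u0 ∈ [-1/7, 19/210)
j=2 picked index 1: u0 ∈ [-11/210, 17/210)
j=3 picked index 2: u0 ∈ [-13/210, 11/105)
j=4 picked index 4: u0 ∈ [13/210, 38/105)
j=5 picked index 4: u0 ∈ [-17/210, 23/105)
j=6 picked index 4: u0 ∈ [-47/210, 8/105)
intersection: [13/210, 8/105)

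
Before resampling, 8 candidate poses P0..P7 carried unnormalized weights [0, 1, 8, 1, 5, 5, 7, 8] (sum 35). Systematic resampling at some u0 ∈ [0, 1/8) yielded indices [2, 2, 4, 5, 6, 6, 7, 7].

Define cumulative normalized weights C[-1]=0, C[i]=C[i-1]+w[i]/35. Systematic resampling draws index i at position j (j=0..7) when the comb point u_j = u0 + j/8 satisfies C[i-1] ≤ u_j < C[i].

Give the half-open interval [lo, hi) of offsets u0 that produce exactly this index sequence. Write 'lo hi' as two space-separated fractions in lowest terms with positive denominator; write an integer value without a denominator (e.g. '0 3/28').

C = [0, 1/35, 9/35, 2/7, 3/7, 4/7, 27/35, 1]
j=0 picked index 2: u0 ∈ [1/35, 9/35)
j=1 picked index 2: u0 ∈ [-27/280, 37/280)
j=2 picked index 4: u0 ∈ [1/28, 5/28)
j=3 picked index 5: u0 ∈ [3/56, 11/56)
j=4 picked index 6: u0 ∈ [1/14, 19/70)
j=5 picked index 6: u0 ∈ [-3/56, 41/280)
j=6 picked index 7: u0 ∈ [3/140, 1/4)
j=7 picked index 7: u0 ∈ [-29/280, 1/8)
intersection: [1/14, 1/8)

1/14 1/8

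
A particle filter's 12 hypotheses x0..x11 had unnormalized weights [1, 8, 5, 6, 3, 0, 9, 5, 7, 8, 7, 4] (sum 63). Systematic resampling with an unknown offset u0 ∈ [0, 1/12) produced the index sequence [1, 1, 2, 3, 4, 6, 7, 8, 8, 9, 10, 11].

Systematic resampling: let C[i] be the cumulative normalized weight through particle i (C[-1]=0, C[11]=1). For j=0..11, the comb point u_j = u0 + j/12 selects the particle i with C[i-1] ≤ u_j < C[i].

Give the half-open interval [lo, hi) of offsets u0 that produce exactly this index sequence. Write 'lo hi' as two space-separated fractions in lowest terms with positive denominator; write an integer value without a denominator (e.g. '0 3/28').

5/252 2/63

C = [1/63, 1/7, 2/9, 20/63, 23/63, 23/63, 32/63, 37/63, 44/63, 52/63, 59/63, 1]
j=0 picked index 1: u0 ∈ [1/63, 1/7)
j=1 picked index 1: u0 ∈ [-17/252, 5/84)
j=2 picked index 2: u0 ∈ [-1/42, 1/18)
j=3 picked index 3: u0 ∈ [-1/36, 17/252)
j=4 picked index 4: u0 ∈ [-1/63, 2/63)
j=5 picked index 6: u0 ∈ [-13/252, 23/252)
j=6 picked index 7: u0 ∈ [1/126, 11/126)
j=7 picked index 8: u0 ∈ [1/252, 29/252)
j=8 picked index 8: u0 ∈ [-5/63, 2/63)
j=9 picked index 9: u0 ∈ [-13/252, 19/252)
j=10 picked index 10: u0 ∈ [-1/126, 13/126)
j=11 picked index 11: u0 ∈ [5/252, 1/12)
intersection: [5/252, 2/63)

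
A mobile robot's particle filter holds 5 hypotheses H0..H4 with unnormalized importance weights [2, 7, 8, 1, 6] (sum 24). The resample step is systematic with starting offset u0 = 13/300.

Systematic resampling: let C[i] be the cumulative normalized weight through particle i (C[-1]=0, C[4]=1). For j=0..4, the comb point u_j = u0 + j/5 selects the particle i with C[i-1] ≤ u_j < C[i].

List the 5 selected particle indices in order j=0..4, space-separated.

C = [1/12, 3/8, 17/24, 3/4, 1]
j=0: u_0=13/300 ∈ [0, 1/12) → index 0
j=1: u_1=73/300 ∈ [1/12, 3/8) → index 1
j=2: u_2=133/300 ∈ [3/8, 17/24) → index 2
j=3: u_3=193/300 ∈ [3/8, 17/24) → index 2
j=4: u_4=253/300 ∈ [3/4, 1) → index 4

0 1 2 2 4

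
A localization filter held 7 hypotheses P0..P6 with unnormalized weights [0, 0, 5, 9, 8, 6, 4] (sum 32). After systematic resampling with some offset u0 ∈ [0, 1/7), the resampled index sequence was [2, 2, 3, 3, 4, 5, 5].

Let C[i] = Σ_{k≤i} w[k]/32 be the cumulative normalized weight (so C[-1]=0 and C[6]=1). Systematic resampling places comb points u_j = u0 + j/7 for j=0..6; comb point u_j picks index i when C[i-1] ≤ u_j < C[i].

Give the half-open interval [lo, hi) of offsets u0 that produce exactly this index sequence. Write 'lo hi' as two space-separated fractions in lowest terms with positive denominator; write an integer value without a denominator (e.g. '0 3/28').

0 1/112

C = [0, 0, 5/32, 7/16, 11/16, 7/8, 1]
j=0 picked index 2: u0 ∈ [0, 5/32)
j=1 picked index 2: u0 ∈ [-1/7, 3/224)
j=2 picked index 3: u0 ∈ [-29/224, 17/112)
j=3 picked index 3: u0 ∈ [-61/224, 1/112)
j=4 picked index 4: u0 ∈ [-15/112, 13/112)
j=5 picked index 5: u0 ∈ [-3/112, 9/56)
j=6 picked index 5: u0 ∈ [-19/112, 1/56)
intersection: [0, 1/112)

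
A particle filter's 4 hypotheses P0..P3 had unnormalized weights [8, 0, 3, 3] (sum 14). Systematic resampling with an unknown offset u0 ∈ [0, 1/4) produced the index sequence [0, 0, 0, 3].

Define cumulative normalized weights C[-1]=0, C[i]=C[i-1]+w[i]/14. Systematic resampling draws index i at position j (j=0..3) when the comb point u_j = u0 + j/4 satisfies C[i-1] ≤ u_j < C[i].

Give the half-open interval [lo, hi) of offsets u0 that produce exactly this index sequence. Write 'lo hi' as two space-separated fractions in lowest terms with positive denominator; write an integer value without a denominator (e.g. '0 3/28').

1/28 1/14

C = [4/7, 4/7, 11/14, 1]
j=0 picked index 0: u0 ∈ [0, 4/7)
j=1 picked index 0: u0 ∈ [-1/4, 9/28)
j=2 picked index 0: u0 ∈ [-1/2, 1/14)
j=3 picked index 3: u0 ∈ [1/28, 1/4)
intersection: [1/28, 1/14)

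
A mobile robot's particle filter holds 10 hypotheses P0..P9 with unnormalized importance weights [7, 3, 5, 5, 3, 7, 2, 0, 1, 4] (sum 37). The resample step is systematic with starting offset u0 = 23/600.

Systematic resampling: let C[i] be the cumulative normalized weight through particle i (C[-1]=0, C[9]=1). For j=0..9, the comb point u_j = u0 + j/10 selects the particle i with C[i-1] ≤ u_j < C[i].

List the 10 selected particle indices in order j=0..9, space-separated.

C = [7/37, 10/37, 15/37, 20/37, 23/37, 30/37, 32/37, 32/37, 33/37, 1]
j=0: u_0=23/600 ∈ [0, 7/37) → index 0
j=1: u_1=83/600 ∈ [0, 7/37) → index 0
j=2: u_2=143/600 ∈ [7/37, 10/37) → index 1
j=3: u_3=203/600 ∈ [10/37, 15/37) → index 2
j=4: u_4=263/600 ∈ [15/37, 20/37) → index 3
j=5: u_5=323/600 ∈ [15/37, 20/37) → index 3
j=6: u_6=383/600 ∈ [23/37, 30/37) → index 5
j=7: u_7=443/600 ∈ [23/37, 30/37) → index 5
j=8: u_8=503/600 ∈ [30/37, 32/37) → index 6
j=9: u_9=563/600 ∈ [33/37, 1) → index 9

0 0 1 2 3 3 5 5 6 9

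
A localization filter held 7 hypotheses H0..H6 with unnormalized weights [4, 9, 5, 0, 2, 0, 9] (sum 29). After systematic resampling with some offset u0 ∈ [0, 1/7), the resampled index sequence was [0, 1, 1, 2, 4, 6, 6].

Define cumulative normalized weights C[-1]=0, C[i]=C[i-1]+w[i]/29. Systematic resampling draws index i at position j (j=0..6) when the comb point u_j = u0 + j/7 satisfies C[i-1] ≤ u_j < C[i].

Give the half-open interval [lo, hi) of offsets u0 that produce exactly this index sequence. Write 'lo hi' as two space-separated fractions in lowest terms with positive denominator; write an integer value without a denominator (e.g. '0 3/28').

10/203 24/203

C = [4/29, 13/29, 18/29, 18/29, 20/29, 20/29, 1]
j=0 picked index 0: u0 ∈ [0, 4/29)
j=1 picked index 1: u0 ∈ [-1/203, 62/203)
j=2 picked index 1: u0 ∈ [-30/203, 33/203)
j=3 picked index 2: u0 ∈ [4/203, 39/203)
j=4 picked index 4: u0 ∈ [10/203, 24/203)
j=5 picked index 6: u0 ∈ [-5/203, 2/7)
j=6 picked index 6: u0 ∈ [-34/203, 1/7)
intersection: [10/203, 24/203)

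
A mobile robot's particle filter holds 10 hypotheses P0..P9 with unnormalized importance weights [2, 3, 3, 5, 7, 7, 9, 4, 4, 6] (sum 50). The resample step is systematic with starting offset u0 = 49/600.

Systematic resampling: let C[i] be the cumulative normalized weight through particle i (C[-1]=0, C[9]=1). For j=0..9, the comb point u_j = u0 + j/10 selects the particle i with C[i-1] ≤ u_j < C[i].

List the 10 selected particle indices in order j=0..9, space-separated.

1 3 4 4 5 6 6 7 9 9

C = [1/25, 1/10, 4/25, 13/50, 2/5, 27/50, 18/25, 4/5, 22/25, 1]
j=0: u_0=49/600 ∈ [1/25, 1/10) → index 1
j=1: u_1=109/600 ∈ [4/25, 13/50) → index 3
j=2: u_2=169/600 ∈ [13/50, 2/5) → index 4
j=3: u_3=229/600 ∈ [13/50, 2/5) → index 4
j=4: u_4=289/600 ∈ [2/5, 27/50) → index 5
j=5: u_5=349/600 ∈ [27/50, 18/25) → index 6
j=6: u_6=409/600 ∈ [27/50, 18/25) → index 6
j=7: u_7=469/600 ∈ [18/25, 4/5) → index 7
j=8: u_8=529/600 ∈ [22/25, 1) → index 9
j=9: u_9=589/600 ∈ [22/25, 1) → index 9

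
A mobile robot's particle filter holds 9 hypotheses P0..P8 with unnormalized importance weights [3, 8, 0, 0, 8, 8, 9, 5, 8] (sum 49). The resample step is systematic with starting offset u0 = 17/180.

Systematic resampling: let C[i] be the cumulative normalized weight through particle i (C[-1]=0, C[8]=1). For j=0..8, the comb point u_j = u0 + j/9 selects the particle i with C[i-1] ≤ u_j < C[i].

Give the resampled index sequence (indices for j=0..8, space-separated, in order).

C = [3/49, 11/49, 11/49, 11/49, 19/49, 27/49, 36/49, 41/49, 1]
j=0: u_0=17/180 ∈ [3/49, 11/49) → index 1
j=1: u_1=37/180 ∈ [3/49, 11/49) → index 1
j=2: u_2=19/60 ∈ [11/49, 19/49) → index 4
j=3: u_3=77/180 ∈ [19/49, 27/49) → index 5
j=4: u_4=97/180 ∈ [19/49, 27/49) → index 5
j=5: u_5=13/20 ∈ [27/49, 36/49) → index 6
j=6: u_6=137/180 ∈ [36/49, 41/49) → index 7
j=7: u_7=157/180 ∈ [41/49, 1) → index 8
j=8: u_8=59/60 ∈ [41/49, 1) → index 8

1 1 4 5 5 6 7 8 8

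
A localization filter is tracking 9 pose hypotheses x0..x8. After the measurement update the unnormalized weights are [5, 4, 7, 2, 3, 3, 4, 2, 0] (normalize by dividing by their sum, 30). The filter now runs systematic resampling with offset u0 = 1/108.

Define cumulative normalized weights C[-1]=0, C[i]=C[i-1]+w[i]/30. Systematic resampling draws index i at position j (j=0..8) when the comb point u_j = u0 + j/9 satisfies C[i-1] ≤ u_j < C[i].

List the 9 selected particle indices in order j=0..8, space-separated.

0 0 1 2 2 3 4 5 6

C = [1/6, 3/10, 8/15, 3/5, 7/10, 4/5, 14/15, 1, 1]
j=0: u_0=1/108 ∈ [0, 1/6) → index 0
j=1: u_1=13/108 ∈ [0, 1/6) → index 0
j=2: u_2=25/108 ∈ [1/6, 3/10) → index 1
j=3: u_3=37/108 ∈ [3/10, 8/15) → index 2
j=4: u_4=49/108 ∈ [3/10, 8/15) → index 2
j=5: u_5=61/108 ∈ [8/15, 3/5) → index 3
j=6: u_6=73/108 ∈ [3/5, 7/10) → index 4
j=7: u_7=85/108 ∈ [7/10, 4/5) → index 5
j=8: u_8=97/108 ∈ [4/5, 14/15) → index 6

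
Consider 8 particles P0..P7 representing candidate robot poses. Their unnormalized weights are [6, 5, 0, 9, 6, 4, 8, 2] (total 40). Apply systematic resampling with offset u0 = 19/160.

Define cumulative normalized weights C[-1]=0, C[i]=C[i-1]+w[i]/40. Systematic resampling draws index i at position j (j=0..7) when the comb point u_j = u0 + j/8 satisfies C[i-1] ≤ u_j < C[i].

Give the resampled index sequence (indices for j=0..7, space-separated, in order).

0 1 3 3 4 5 6 7

C = [3/20, 11/40, 11/40, 1/2, 13/20, 3/4, 19/20, 1]
j=0: u_0=19/160 ∈ [0, 3/20) → index 0
j=1: u_1=39/160 ∈ [3/20, 11/40) → index 1
j=2: u_2=59/160 ∈ [11/40, 1/2) → index 3
j=3: u_3=79/160 ∈ [11/40, 1/2) → index 3
j=4: u_4=99/160 ∈ [1/2, 13/20) → index 4
j=5: u_5=119/160 ∈ [13/20, 3/4) → index 5
j=6: u_6=139/160 ∈ [3/4, 19/20) → index 6
j=7: u_7=159/160 ∈ [19/20, 1) → index 7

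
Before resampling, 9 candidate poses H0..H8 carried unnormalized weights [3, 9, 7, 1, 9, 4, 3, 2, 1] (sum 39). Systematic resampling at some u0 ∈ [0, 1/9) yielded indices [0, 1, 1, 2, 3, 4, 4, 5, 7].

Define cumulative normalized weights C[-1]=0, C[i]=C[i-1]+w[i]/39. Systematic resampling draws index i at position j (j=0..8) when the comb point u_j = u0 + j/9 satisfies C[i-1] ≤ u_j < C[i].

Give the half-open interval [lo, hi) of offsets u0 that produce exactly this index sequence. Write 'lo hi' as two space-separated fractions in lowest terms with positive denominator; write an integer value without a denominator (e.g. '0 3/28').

C = [1/13, 4/13, 19/39, 20/39, 29/39, 11/13, 12/13, 38/39, 1]
j=0 picked index 0: u0 ∈ [0, 1/13)
j=1 picked index 1: u0 ∈ [-4/117, 23/117)
j=2 picked index 1: u0 ∈ [-17/117, 10/117)
j=3 picked index 2: u0 ∈ [-1/39, 2/13)
j=4 picked index 3: u0 ∈ [5/117, 8/117)
j=5 picked index 4: u0 ∈ [-5/117, 22/117)
j=6 picked index 4: u0 ∈ [-2/13, 1/13)
j=7 picked index 5: u0 ∈ [-4/117, 8/117)
j=8 picked index 7: u0 ∈ [4/117, 10/117)
intersection: [5/117, 8/117)

5/117 8/117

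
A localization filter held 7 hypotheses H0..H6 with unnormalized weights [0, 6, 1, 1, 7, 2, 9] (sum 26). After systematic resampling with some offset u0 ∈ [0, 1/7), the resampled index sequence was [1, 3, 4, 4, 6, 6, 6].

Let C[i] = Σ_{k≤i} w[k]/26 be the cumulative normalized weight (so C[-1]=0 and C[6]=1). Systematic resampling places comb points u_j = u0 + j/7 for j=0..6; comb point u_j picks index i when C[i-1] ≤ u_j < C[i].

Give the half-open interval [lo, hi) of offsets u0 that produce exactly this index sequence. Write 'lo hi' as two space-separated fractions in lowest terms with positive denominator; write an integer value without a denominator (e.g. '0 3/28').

23/182 1/7

C = [0, 3/13, 7/26, 4/13, 15/26, 17/26, 1]
j=0 picked index 1: u0 ∈ [0, 3/13)
j=1 picked index 3: u0 ∈ [23/182, 15/91)
j=2 picked index 4: u0 ∈ [2/91, 53/182)
j=3 picked index 4: u0 ∈ [-11/91, 27/182)
j=4 picked index 6: u0 ∈ [15/182, 3/7)
j=5 picked index 6: u0 ∈ [-11/182, 2/7)
j=6 picked index 6: u0 ∈ [-37/182, 1/7)
intersection: [23/182, 1/7)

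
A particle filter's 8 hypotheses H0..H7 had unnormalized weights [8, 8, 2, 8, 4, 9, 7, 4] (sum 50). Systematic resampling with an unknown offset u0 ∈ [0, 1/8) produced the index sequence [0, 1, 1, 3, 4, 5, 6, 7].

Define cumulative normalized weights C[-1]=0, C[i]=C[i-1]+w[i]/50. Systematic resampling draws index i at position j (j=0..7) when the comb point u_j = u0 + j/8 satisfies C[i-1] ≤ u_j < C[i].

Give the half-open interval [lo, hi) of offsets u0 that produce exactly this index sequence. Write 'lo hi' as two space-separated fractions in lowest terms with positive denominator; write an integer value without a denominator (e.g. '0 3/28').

9/200 7/100

C = [4/25, 8/25, 9/25, 13/25, 3/5, 39/50, 23/25, 1]
j=0 picked index 0: u0 ∈ [0, 4/25)
j=1 picked index 1: u0 ∈ [7/200, 39/200)
j=2 picked index 1: u0 ∈ [-9/100, 7/100)
j=3 picked index 3: u0 ∈ [-3/200, 29/200)
j=4 picked index 4: u0 ∈ [1/50, 1/10)
j=5 picked index 5: u0 ∈ [-1/40, 31/200)
j=6 picked index 6: u0 ∈ [3/100, 17/100)
j=7 picked index 7: u0 ∈ [9/200, 1/8)
intersection: [9/200, 7/100)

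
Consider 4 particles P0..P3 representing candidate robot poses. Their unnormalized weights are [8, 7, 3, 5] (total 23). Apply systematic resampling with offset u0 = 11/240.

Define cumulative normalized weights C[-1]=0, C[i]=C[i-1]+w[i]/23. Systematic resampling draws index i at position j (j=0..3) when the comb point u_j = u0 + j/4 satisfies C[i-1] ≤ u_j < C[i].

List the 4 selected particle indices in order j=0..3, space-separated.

C = [8/23, 15/23, 18/23, 1]
j=0: u_0=11/240 ∈ [0, 8/23) → index 0
j=1: u_1=71/240 ∈ [0, 8/23) → index 0
j=2: u_2=131/240 ∈ [8/23, 15/23) → index 1
j=3: u_3=191/240 ∈ [18/23, 1) → index 3

0 0 1 3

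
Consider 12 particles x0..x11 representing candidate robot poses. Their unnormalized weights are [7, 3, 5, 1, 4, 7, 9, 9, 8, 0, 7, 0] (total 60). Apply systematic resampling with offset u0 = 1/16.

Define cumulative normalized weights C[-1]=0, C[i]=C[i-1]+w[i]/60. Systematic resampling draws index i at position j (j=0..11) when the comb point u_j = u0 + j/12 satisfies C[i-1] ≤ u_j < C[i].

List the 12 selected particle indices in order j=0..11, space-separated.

C = [7/60, 1/6, 1/4, 4/15, 1/3, 9/20, 3/5, 3/4, 53/60, 53/60, 1, 1]
j=0: u_0=1/16 ∈ [0, 7/60) → index 0
j=1: u_1=7/48 ∈ [7/60, 1/6) → index 1
j=2: u_2=11/48 ∈ [1/6, 1/4) → index 2
j=3: u_3=5/16 ∈ [4/15, 1/3) → index 4
j=4: u_4=19/48 ∈ [1/3, 9/20) → index 5
j=5: u_5=23/48 ∈ [9/20, 3/5) → index 6
j=6: u_6=9/16 ∈ [9/20, 3/5) → index 6
j=7: u_7=31/48 ∈ [3/5, 3/4) → index 7
j=8: u_8=35/48 ∈ [3/5, 3/4) → index 7
j=9: u_9=13/16 ∈ [3/4, 53/60) → index 8
j=10: u_10=43/48 ∈ [53/60, 1) → index 10
j=11: u_11=47/48 ∈ [53/60, 1) → index 10

0 1 2 4 5 6 6 7 7 8 10 10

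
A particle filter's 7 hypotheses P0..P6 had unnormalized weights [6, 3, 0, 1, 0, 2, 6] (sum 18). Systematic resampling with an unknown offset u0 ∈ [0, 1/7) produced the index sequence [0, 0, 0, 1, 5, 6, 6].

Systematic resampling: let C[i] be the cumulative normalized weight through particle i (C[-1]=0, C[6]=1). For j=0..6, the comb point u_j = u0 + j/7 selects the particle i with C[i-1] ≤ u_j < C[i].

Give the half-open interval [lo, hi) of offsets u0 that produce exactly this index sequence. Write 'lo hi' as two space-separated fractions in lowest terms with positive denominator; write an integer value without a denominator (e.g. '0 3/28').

C = [1/3, 1/2, 1/2, 5/9, 5/9, 2/3, 1]
j=0 picked index 0: u0 ∈ [0, 1/3)
j=1 picked index 0: u0 ∈ [-1/7, 4/21)
j=2 picked index 0: u0 ∈ [-2/7, 1/21)
j=3 picked index 1: u0 ∈ [-2/21, 1/14)
j=4 picked index 5: u0 ∈ [-1/63, 2/21)
j=5 picked index 6: u0 ∈ [-1/21, 2/7)
j=6 picked index 6: u0 ∈ [-4/21, 1/7)
intersection: [0, 1/21)

0 1/21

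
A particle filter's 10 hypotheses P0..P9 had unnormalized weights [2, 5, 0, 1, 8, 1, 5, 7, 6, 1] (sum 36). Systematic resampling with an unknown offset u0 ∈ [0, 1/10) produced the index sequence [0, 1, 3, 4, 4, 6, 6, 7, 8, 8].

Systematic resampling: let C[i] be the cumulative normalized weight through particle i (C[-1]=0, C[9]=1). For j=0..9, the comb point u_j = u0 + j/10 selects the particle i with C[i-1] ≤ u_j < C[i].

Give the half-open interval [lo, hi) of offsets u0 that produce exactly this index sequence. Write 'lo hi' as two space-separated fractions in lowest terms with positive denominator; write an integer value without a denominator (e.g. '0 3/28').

C = [1/18, 7/36, 7/36, 2/9, 4/9, 17/36, 11/18, 29/36, 35/36, 1]
j=0 picked index 0: u0 ∈ [0, 1/18)
j=1 picked index 1: u0 ∈ [-2/45, 17/180)
j=2 picked index 3: u0 ∈ [-1/180, 1/45)
j=3 picked index 4: u0 ∈ [-7/90, 13/90)
j=4 picked index 4: u0 ∈ [-8/45, 2/45)
j=5 picked index 6: u0 ∈ [-1/36, 1/9)
j=6 picked index 6: u0 ∈ [-23/180, 1/90)
j=7 picked index 7: u0 ∈ [-4/45, 19/180)
j=8 picked index 8: u0 ∈ [1/180, 31/180)
j=9 picked index 8: u0 ∈ [-17/180, 13/180)
intersection: [1/180, 1/90)

1/180 1/90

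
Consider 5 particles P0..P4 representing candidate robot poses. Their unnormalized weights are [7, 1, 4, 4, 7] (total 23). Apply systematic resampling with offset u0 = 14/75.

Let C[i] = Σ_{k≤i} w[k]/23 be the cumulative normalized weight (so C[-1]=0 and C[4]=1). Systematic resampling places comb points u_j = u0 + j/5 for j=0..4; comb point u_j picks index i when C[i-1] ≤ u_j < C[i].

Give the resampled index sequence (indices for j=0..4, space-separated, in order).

C = [7/23, 8/23, 12/23, 16/23, 1]
j=0: u_0=14/75 ∈ [0, 7/23) → index 0
j=1: u_1=29/75 ∈ [8/23, 12/23) → index 2
j=2: u_2=44/75 ∈ [12/23, 16/23) → index 3
j=3: u_3=59/75 ∈ [16/23, 1) → index 4
j=4: u_4=74/75 ∈ [16/23, 1) → index 4

0 2 3 4 4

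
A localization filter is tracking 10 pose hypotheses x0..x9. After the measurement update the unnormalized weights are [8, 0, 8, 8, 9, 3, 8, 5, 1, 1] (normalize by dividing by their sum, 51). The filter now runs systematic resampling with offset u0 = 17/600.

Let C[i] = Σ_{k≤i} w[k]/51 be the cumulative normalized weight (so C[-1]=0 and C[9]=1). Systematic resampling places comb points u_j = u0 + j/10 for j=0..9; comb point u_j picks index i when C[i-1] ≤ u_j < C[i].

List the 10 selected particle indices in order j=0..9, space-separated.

0 0 2 3 3 4 4 6 6 7

C = [8/51, 8/51, 16/51, 8/17, 11/17, 12/17, 44/51, 49/51, 50/51, 1]
j=0: u_0=17/600 ∈ [0, 8/51) → index 0
j=1: u_1=77/600 ∈ [0, 8/51) → index 0
j=2: u_2=137/600 ∈ [8/51, 16/51) → index 2
j=3: u_3=197/600 ∈ [16/51, 8/17) → index 3
j=4: u_4=257/600 ∈ [16/51, 8/17) → index 3
j=5: u_5=317/600 ∈ [8/17, 11/17) → index 4
j=6: u_6=377/600 ∈ [8/17, 11/17) → index 4
j=7: u_7=437/600 ∈ [12/17, 44/51) → index 6
j=8: u_8=497/600 ∈ [12/17, 44/51) → index 6
j=9: u_9=557/600 ∈ [44/51, 49/51) → index 7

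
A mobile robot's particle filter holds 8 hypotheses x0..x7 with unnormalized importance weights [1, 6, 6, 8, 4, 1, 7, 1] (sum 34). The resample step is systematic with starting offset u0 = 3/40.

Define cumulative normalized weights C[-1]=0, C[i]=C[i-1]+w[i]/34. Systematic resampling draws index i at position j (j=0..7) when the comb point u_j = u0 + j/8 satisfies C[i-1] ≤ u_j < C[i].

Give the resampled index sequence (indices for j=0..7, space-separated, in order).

C = [1/34, 7/34, 13/34, 21/34, 25/34, 13/17, 33/34, 1]
j=0: u_0=3/40 ∈ [1/34, 7/34) → index 1
j=1: u_1=1/5 ∈ [1/34, 7/34) → index 1
j=2: u_2=13/40 ∈ [7/34, 13/34) → index 2
j=3: u_3=9/20 ∈ [13/34, 21/34) → index 3
j=4: u_4=23/40 ∈ [13/34, 21/34) → index 3
j=5: u_5=7/10 ∈ [21/34, 25/34) → index 4
j=6: u_6=33/40 ∈ [13/17, 33/34) → index 6
j=7: u_7=19/20 ∈ [13/17, 33/34) → index 6

1 1 2 3 3 4 6 6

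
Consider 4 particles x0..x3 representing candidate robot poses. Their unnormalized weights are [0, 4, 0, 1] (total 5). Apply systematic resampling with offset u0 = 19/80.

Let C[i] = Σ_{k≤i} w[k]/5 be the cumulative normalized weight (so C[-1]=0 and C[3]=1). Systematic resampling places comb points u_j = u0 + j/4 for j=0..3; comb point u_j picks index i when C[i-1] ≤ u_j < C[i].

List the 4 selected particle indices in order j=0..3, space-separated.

1 1 1 3

C = [0, 4/5, 4/5, 1]
j=0: u_0=19/80 ∈ [0, 4/5) → index 1
j=1: u_1=39/80 ∈ [0, 4/5) → index 1
j=2: u_2=59/80 ∈ [0, 4/5) → index 1
j=3: u_3=79/80 ∈ [4/5, 1) → index 3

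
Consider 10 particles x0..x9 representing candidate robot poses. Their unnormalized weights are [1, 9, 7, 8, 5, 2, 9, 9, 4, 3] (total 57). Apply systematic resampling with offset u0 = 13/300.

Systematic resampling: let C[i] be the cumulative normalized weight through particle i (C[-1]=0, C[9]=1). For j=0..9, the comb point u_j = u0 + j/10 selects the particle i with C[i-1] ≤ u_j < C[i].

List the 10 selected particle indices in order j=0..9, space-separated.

1 1 2 3 4 5 6 7 7 8

C = [1/57, 10/57, 17/57, 25/57, 10/19, 32/57, 41/57, 50/57, 18/19, 1]
j=0: u_0=13/300 ∈ [1/57, 10/57) → index 1
j=1: u_1=43/300 ∈ [1/57, 10/57) → index 1
j=2: u_2=73/300 ∈ [10/57, 17/57) → index 2
j=3: u_3=103/300 ∈ [17/57, 25/57) → index 3
j=4: u_4=133/300 ∈ [25/57, 10/19) → index 4
j=5: u_5=163/300 ∈ [10/19, 32/57) → index 5
j=6: u_6=193/300 ∈ [32/57, 41/57) → index 6
j=7: u_7=223/300 ∈ [41/57, 50/57) → index 7
j=8: u_8=253/300 ∈ [41/57, 50/57) → index 7
j=9: u_9=283/300 ∈ [50/57, 18/19) → index 8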